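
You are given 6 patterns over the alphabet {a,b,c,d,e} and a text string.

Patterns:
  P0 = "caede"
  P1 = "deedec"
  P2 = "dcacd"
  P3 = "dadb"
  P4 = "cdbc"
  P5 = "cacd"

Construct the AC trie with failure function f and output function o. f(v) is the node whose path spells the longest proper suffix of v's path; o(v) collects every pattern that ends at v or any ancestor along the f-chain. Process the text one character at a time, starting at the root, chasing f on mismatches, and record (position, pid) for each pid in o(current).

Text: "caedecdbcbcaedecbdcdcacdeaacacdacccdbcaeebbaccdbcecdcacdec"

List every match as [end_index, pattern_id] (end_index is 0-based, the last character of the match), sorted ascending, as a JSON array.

Build:
Trie (insert patterns):
  n0 'ε': c→1 d→6
  n1 'c': a→2 d→19
  n2 'ca': c→22 e→3
  n3 'cae': d→4
  n4 'caed': e→5
  n5 'caede': ·  ←P0
  n6 'd': a→16 c→12 e→7
  n7 'de': e→8
  n8 'dee': d→9
  n9 'deed': e→10
  n10 'deede': c→11
  n11 'deedec': ·  ←P1
  n12 'dc': a→13
  n13 'dca': c→14
  n14 'dcac': d→15
  n15 'dcacd': ·  ←P2
  n16 'da': d→17
  n17 'dad': b→18
  n18 'dadb': ·  ←P3
  n19 'cd': b→20
  n20 'cdb': c→21
  n21 'cdbc': ·  ←P4
  n22 'cac': d→23
  n23 'cacd': ·  ←P5

BFS fail/out derivation:
  n1('c'): parent n0 fail=0; on 'c' 0 → fail=0;  out ∅∪∅=∅
  n6('d'): parent n0 fail=0; on 'd' 0 → fail=0;  out ∅∪∅=∅
  n2('ca'): parent n1 fail=0; on 'a' 0 → fail=0;  out ∅∪∅=∅
  n7('de'): parent n6 fail=0; on 'e' 0 → fail=0;  out ∅∪∅=∅
  n12('dc'): parent n6 fail=0; on 'c' 0 → fail=1;  out ∅∪∅=∅
  n16('da'): parent n6 fail=0; on 'a' 0 → fail=0;  out ∅∪∅=∅
  n19('cd'): parent n1 fail=0; on 'd' 0 → fail=6;  out ∅∪∅=∅
  n3('cae'): parent n2 fail=0; on 'e' 0 → fail=0;  out ∅∪∅=∅
  n8('dee'): parent n7 fail=0; on 'e' 0 → fail=0;  out ∅∪∅=∅
  n13('dca'): parent n12 fail=1; on 'a' 1 → fail=2;  out ∅∪∅=∅
  n17('dad'): parent n16 fail=0; on 'd' 0 → fail=6;  out ∅∪∅=∅
  n20('cdb'): parent n19 fail=6; on 'b' 6→0 → fail=0;  out ∅∪∅=∅
  n22('cac'): parent n2 fail=0; on 'c' 0 → fail=1;  out ∅∪∅=∅
  n4('caed'): parent n3 fail=0; on 'd' 0 → fail=6;  out ∅∪∅=∅
  n9('deed'): parent n8 fail=0; on 'd' 0 → fail=6;  out ∅∪∅=∅
  n14('dcac'): parent n13 fail=2; on 'c' 2 → fail=22;  out ∅∪∅=∅
  n18('dadb'): parent n17 fail=6; on 'b' 6→0 → fail=0;  out {3}∪∅={3}
  n21('cdbc'): parent n20 fail=0; on 'c' 0 → fail=1;  out {4}∪∅={4}
  n23('cacd'): parent n22 fail=1; on 'd' 1 → fail=19;  out {5}∪∅={5}
  n5('caede'): parent n4 fail=6; on 'e' 6 → fail=7;  out {0}∪∅={0}
  n10('deede'): parent n9 fail=6; on 'e' 6 → fail=7;  out ∅∪∅=∅
  n15('dcacd'): parent n14 fail=22; on 'd' 22 → fail=23;  out {2}∪{5}={2,5}
  n11('deedec'): parent n10 fail=7; on 'c' 7→0 → fail=1;  out {1}∪∅={1}

Text stream:
[0] read 'c'  n0⇒n1
[1] read 'a'  n1⇒n2
[2] read 'e'  n2⇒n3
[3] read 'd'  n3⇒n4
[4] read 'e'  n4⇒n5  emit P0@[0:4]
[5] read 'c'  n5⇒n1 (via fail)
[6] read 'd'  n1⇒n19
[7] read 'b'  n19⇒n20
[8] read 'c'  n20⇒n21  emit P4@[5:8]
[9] read 'b'  n21⇒n0 (via fail)
[10] read 'c'  n0⇒n1
[11] read 'a'  n1⇒n2
[12] read 'e'  n2⇒n3
[13] read 'd'  n3⇒n4
[14] read 'e'  n4⇒n5  emit P0@[10:14]
[15] read 'c'  n5⇒n1 (via fail)
[16] read 'b'  n1⇒n0 (via fail)
[17] read 'd'  n0⇒n6
[18] read 'c'  n6⇒n12
[19] read 'd'  n12⇒n19 (via fail)
[20] read 'c'  n19⇒n12 (via fail)
[21] read 'a'  n12⇒n13
[22] read 'c'  n13⇒n14
[23] read 'd'  n14⇒n15  emit P2@[19:23],P5@[20:23]
[24] read 'e'  n15⇒n7 (via fail)
[25] read 'a'  n7⇒n0 (via fail)
[26] read 'a'  n0⇒n0
[27] read 'c'  n0⇒n1
[28] read 'a'  n1⇒n2
[29] read 'c'  n2⇒n22
[30] read 'd'  n22⇒n23  emit P5@[27:30]
[31] read 'a'  n23⇒n16 (via fail)
[32] read 'c'  n16⇒n1 (via fail)
[33] read 'c'  n1⇒n1 (via fail)
[34] read 'c'  n1⇒n1 (via fail)
[35] read 'd'  n1⇒n19
[36] read 'b'  n19⇒n20
[37] read 'c'  n20⇒n21  emit P4@[34:37]
[38] read 'a'  n21⇒n2 (via fail)
[39] read 'e'  n2⇒n3
[40] read 'e'  n3⇒n0 (via fail)
[41] read 'b'  n0⇒n0
[42] read 'b'  n0⇒n0
[43] read 'a'  n0⇒n0
[44] read 'c'  n0⇒n1
[45] read 'c'  n1⇒n1 (via fail)
[46] read 'd'  n1⇒n19
[47] read 'b'  n19⇒n20
[48] read 'c'  n20⇒n21  emit P4@[45:48]
[49] read 'e'  n21⇒n0 (via fail)
[50] read 'c'  n0⇒n1
[51] read 'd'  n1⇒n19
[52] read 'c'  n19⇒n12 (via fail)
[53] read 'a'  n12⇒n13
[54] read 'c'  n13⇒n14
[55] read 'd'  n14⇒n15  emit P2@[51:55],P5@[52:55]
[56] read 'e'  n15⇒n7 (via fail)
[57] read 'c'  n7⇒n1 (via fail)

All matches (sorted): [[4,0],[8,4],[14,0],[23,2],[23,5],[30,5],[37,4],[48,4],[55,2],[55,5]]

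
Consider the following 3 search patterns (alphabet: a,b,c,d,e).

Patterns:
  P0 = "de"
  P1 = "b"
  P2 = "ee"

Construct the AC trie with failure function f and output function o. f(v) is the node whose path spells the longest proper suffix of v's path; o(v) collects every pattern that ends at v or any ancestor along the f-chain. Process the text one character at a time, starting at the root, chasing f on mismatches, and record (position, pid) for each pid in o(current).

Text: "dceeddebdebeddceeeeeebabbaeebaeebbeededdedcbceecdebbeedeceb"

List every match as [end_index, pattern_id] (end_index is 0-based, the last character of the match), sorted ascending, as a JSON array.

Construct AC machine:
Trie (insert patterns):
  0='ε' goto b→3 d→1 e→4
  1='d' goto e→2
  2='de' goto ·  [P0 ends]
  3='b' goto ·  [P1 ends]
  4='e' goto e→5
  5='ee' goto ·  [P2 ends]

BFS fail/out derivation:
  fail(1) 'd': from fail(0)=0 chase 'd': 0 ⇒ 0;  out=∅∪out(0)=∅
  fail(3) 'b': from fail(0)=0 chase 'b': 0 ⇒ 0;  out={1}∪out(0)={1}
  fail(4) 'e': from fail(0)=0 chase 'e': 0 ⇒ 0;  out=∅∪out(0)=∅
  fail(2) 'de': from fail(1)=0 chase 'e': 0 ⇒ 4;  out={0}∪out(4)={0}
  fail(5) 'ee': from fail(4)=0 chase 'e': 0 ⇒ 4;  out={2}∪out(4)={2}

Scan:
pos 0 'd': at 1
pos 1 'c': at 0 (fail-walked)
pos 2 'e': at 4
pos 3 'e': at 5  → match P2@[2:3]
pos 4 'd': at 1 (fail-walked)
pos 5 'd': at 1 (fail-walked)
pos 6 'e': at 2  → match P0@[5:6]
pos 7 'b': at 3 (fail-walked)  → match P1@[7:7]
pos 8 'd': at 1 (fail-walked)
pos 9 'e': at 2  → match P0@[8:9]
pos 10 'b': at 3 (fail-walked)  → match P1@[10:10]
pos 11 'e': at 4 (fail-walked)
pos 12 'd': at 1 (fail-walked)
pos 13 'd': at 1 (fail-walked)
pos 14 'c': at 0 (fail-walked)
pos 15 'e': at 4
pos 16 'e': at 5  → match P2@[15:16]
pos 17 'e': at 5 (fail-walked)  → match P2@[16:17]
pos 18 'e': at 5 (fail-walked)  → match P2@[17:18]
pos 19 'e': at 5 (fail-walked)  → match P2@[18:19]
pos 20 'e': at 5 (fail-walked)  → match P2@[19:20]
pos 21 'b': at 3 (fail-walked)  → match P1@[21:21]
pos 22 'a': at 0 (fail-walked)
pos 23 'b': at 3  → match P1@[23:23]
pos 24 'b': at 3 (fail-walked)  → match P1@[24:24]
pos 25 'a': at 0 (fail-walked)
pos 26 'e': at 4
pos 27 'e': at 5  → match P2@[26:27]
pos 28 'b': at 3 (fail-walked)  → match P1@[28:28]
pos 29 'a': at 0 (fail-walked)
pos 30 'e': at 4
pos 31 'e': at 5  → match P2@[30:31]
pos 32 'b': at 3 (fail-walked)  → match P1@[32:32]
pos 33 'b': at 3 (fail-walked)  → match P1@[33:33]
pos 34 'e': at 4 (fail-walked)
pos 35 'e': at 5  → match P2@[34:35]
pos 36 'd': at 1 (fail-walked)
pos 37 'e': at 2  → match P0@[36:37]
pos 38 'd': at 1 (fail-walked)
pos 39 'd': at 1 (fail-walked)
pos 40 'e': at 2  → match P0@[39:40]
pos 41 'd': at 1 (fail-walked)
pos 42 'c': at 0 (fail-walked)
pos 43 'b': at 3  → match P1@[43:43]
pos 44 'c': at 0 (fail-walked)
pos 45 'e': at 4
pos 46 'e': at 5  → match P2@[45:46]
pos 47 'c': at 0 (fail-walked)
pos 48 'd': at 1
pos 49 'e': at 2  → match P0@[48:49]
pos 50 'b': at 3 (fail-walked)  → match P1@[50:50]
pos 51 'b': at 3 (fail-walked)  → match P1@[51:51]
pos 52 'e': at 4 (fail-walked)
pos 53 'e': at 5  → match P2@[52:53]
pos 54 'd': at 1 (fail-walked)
pos 55 'e': at 2  → match P0@[54:55]
pos 56 'c': at 0 (fail-walked)
pos 57 'e': at 4
pos 58 'b': at 3 (fail-walked)  → match P1@[58:58]

Result: [[3,2],[6,0],[7,1],[9,0],[10,1],[16,2],[17,2],[18,2],[19,2],[20,2],[21,1],[23,1],[24,1],[27,2],[28,1],[31,2],[32,1],[33,1],[35,2],[37,0],[40,0],[43,1],[46,2],[49,0],[50,1],[51,1],[53,2],[55,0],[58,1]]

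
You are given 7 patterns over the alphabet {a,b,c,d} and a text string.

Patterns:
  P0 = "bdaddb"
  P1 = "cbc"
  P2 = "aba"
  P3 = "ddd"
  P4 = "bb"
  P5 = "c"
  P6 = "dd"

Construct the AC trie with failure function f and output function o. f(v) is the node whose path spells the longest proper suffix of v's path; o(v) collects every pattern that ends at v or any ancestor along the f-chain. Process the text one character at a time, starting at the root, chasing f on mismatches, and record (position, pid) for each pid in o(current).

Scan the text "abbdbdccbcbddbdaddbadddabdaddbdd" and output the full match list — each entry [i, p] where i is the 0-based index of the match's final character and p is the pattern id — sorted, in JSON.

Build:
Trie nodes:
  0='ε' goto a→10 b→1 c→7 d→13
  1='b' goto b→16 d→2
  2='bd' goto a→3
  3='bda' goto d→4
  4='bdad' goto d→5
  5='bdadd' goto b→6
  6='bdaddb' goto ·  [P0 ends]
  7='c' goto b→8  [P5 ends]
  8='cb' goto c→9
  9='cbc' goto ·  [P1 ends]
  10='a' goto b→11
  11='ab' goto a→12
  12='aba' goto ·  [P2 ends]
  13='d' goto d→14
  14='dd' goto d→15  [P6 ends]
  15='ddd' goto ·  [P3 ends]
  16='bb' goto ·  [P4 ends]

Failure links (BFS by depth):
  fail(1) 'b': from fail(0)=0 chase 'b': 0 ⇒ 0;  out=∅∪out(0)=∅
  fail(7) 'c': from fail(0)=0 chase 'c': 0 ⇒ 0;  out={5}∪out(0)={5}
  fail(10) 'a': from fail(0)=0 chase 'a': 0 ⇒ 0;  out=∅∪out(0)=∅
  fail(13) 'd': from fail(0)=0 chase 'd': 0 ⇒ 0;  out=∅∪out(0)=∅
  fail(2) 'bd': from fail(1)=0 chase 'd': 0 ⇒ 13;  out=∅∪out(13)=∅
  fail(8) 'cb': from fail(7)=0 chase 'b': 0 ⇒ 1;  out=∅∪out(1)=∅
  fail(11) 'ab': from fail(10)=0 chase 'b': 0 ⇒ 1;  out=∅∪out(1)=∅
  fail(14) 'dd': from fail(13)=0 chase 'd': 0 ⇒ 13;  out={6}∪out(13)={6}
  fail(16) 'bb': from fail(1)=0 chase 'b': 0 ⇒ 1;  out={4}∪out(1)={4}
  fail(3) 'bda': from fail(2)=13 chase 'a': 13→0 ⇒ 10;  out=∅∪out(10)=∅
  fail(9) 'cbc': from fail(8)=1 chase 'c': 1→0 ⇒ 7;  out={1}∪out(7)={1,5}
  fail(12) 'aba': from fail(11)=1 chase 'a': 1→0 ⇒ 10;  out={2}∪out(10)={2}
  fail(15) 'ddd': from fail(14)=13 chase 'd': 13 ⇒ 14;  out={3}∪out(14)={3,6}
  fail(4) 'bdad': from fail(3)=10 chase 'd': 10→0 ⇒ 13;  out=∅∪out(13)=∅
  fail(5) 'bdadd': from fail(4)=13 chase 'd': 13 ⇒ 14;  out=∅∪out(14)={6}
  fail(6) 'bdaddb': from fail(5)=14 chase 'b': 14→13→0 ⇒ 1;  out={0}∪out(1)={0}

Scan:
i=0 'a': node 0→10
i=1 'b': node 10→11
i=2 'b': node 11→16 ·f  emit P4@[1:2]
i=3 'd': node 16→2 ·f
i=4 'b': node 2→1 ·f
i=5 'd': node 1→2
i=6 'c': node 2→7 ·f  emit P5@[6:6]
i=7 'c': node 7→7 ·f  emit P5@[7:7]
i=8 'b': node 7→8
i=9 'c': node 8→9  emit P1@[7:9],P5@[9:9]
i=10 'b': node 9→8 ·f
i=11 'd': node 8→2 ·f
i=12 'd': node 2→14 ·f  emit P6@[11:12]
i=13 'b': node 14→1 ·f
i=14 'd': node 1→2
i=15 'a': node 2→3
i=16 'd': node 3→4
i=17 'd': node 4→5  emit P6@[16:17]
i=18 'b': node 5→6  emit P0@[13:18]
i=19 'a': node 6→10 ·f
i=20 'd': node 10→13 ·f
i=21 'd': node 13→14  emit P6@[20:21]
i=22 'd': node 14→15  emit P3@[20:22],P6@[21:22]
i=23 'a': node 15→10 ·f
i=24 'b': node 10→11
i=25 'd': node 11→2 ·f
i=26 'a': node 2→3
i=27 'd': node 3→4
i=28 'd': node 4→5  emit P6@[27:28]
i=29 'b': node 5→6  emit P0@[24:29]
i=30 'd': node 6→2 ·f
i=31 'd': node 2→14 ·f  emit P6@[30:31]

Result: [[2,4],[6,5],[7,5],[9,1],[9,5],[12,6],[17,6],[18,0],[21,6],[22,3],[22,6],[28,6],[29,0],[31,6]]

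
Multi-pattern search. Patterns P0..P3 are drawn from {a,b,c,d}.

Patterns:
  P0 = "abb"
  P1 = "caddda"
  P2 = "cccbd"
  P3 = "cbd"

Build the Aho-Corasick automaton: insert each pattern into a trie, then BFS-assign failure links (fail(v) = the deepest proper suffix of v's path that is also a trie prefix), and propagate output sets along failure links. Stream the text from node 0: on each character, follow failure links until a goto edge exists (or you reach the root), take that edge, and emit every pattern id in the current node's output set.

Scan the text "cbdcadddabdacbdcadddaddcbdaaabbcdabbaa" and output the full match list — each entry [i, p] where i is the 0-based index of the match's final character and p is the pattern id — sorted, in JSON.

Build automaton:
Trie nodes:
  0='ε' goto a→1 c→4
  1='a' goto b→2
  2='ab' goto b→3
  3='abb' goto ·  [P0 ends]
  4='c' goto a→5 b→14 c→10
  5='ca' goto d→6
  6='cad' goto d→7
  7='cadd' goto d→8
  8='caddd' goto a→9
  9='caddda' goto ·  [P1 ends]
  10='cc' goto c→11
  11='ccc' goto b→12
  12='cccb' goto d→13
  13='cccbd' goto ·  [P2 ends]
  14='cb' goto d→15
  15='cbd' goto ·  [P3 ends]

BFS fail/out derivation:
  fail(1) 'a': from fail(0)=0 chase 'a': 0 ⇒ 0;  out=∅∪out(0)=∅
  fail(4) 'c': from fail(0)=0 chase 'c': 0 ⇒ 0;  out=∅∪out(0)=∅
  fail(2) 'ab': from fail(1)=0 chase 'b': 0 ⇒ 0;  out=∅∪out(0)=∅
  fail(5) 'ca': from fail(4)=0 chase 'a': 0 ⇒ 1;  out=∅∪out(1)=∅
  fail(10) 'cc': from fail(4)=0 chase 'c': 0 ⇒ 4;  out=∅∪out(4)=∅
  fail(14) 'cb': from fail(4)=0 chase 'b': 0 ⇒ 0;  out=∅∪out(0)=∅
  fail(3) 'abb': from fail(2)=0 chase 'b': 0 ⇒ 0;  out={0}∪out(0)={0}
  fail(6) 'cad': from fail(5)=1 chase 'd': 1→0 ⇒ 0;  out=∅∪out(0)=∅
  fail(11) 'ccc': from fail(10)=4 chase 'c': 4 ⇒ 10;  out=∅∪out(10)=∅
  fail(15) 'cbd': from fail(14)=0 chase 'd': 0 ⇒ 0;  out={3}∪out(0)={3}
  fail(7) 'cadd': from fail(6)=0 chase 'd': 0 ⇒ 0;  out=∅∪out(0)=∅
  fail(12) 'cccb': from fail(11)=10 chase 'b': 10→4 ⇒ 14;  out=∅∪out(14)=∅
  fail(8) 'caddd': from fail(7)=0 chase 'd': 0 ⇒ 0;  out=∅∪out(0)=∅
  fail(13) 'cccbd': from fail(12)=14 chase 'd': 14 ⇒ 15;  out={2}∪out(15)={2,3}
  fail(9) 'caddda': from fail(8)=0 chase 'a': 0 ⇒ 1;  out={1}∪out(1)={1}

Scan:
pos 0 'c': at 4
pos 1 'b': at 14
pos 2 'd': at 15  emit P3@[0:2]
pos 3 'c': at 4 (fail-walked)
pos 4 'a': at 5
pos 5 'd': at 6
pos 6 'd': at 7
pos 7 'd': at 8
pos 8 'a': at 9  emit P1@[3:8]
pos 9 'b': at 2 (fail-walked)
pos 10 'd': at 0 (fail-walked)
pos 11 'a': at 1
pos 12 'c': at 4 (fail-walked)
pos 13 'b': at 14
pos 14 'd': at 15  emit P3@[12:14]
pos 15 'c': at 4 (fail-walked)
pos 16 'a': at 5
pos 17 'd': at 6
pos 18 'd': at 7
pos 19 'd': at 8
pos 20 'a': at 9  emit P1@[15:20]
pos 21 'd': at 0 (fail-walked)
pos 22 'd': at 0
pos 23 'c': at 4
pos 24 'b': at 14
pos 25 'd': at 15  emit P3@[23:25]
pos 26 'a': at 1 (fail-walked)
pos 27 'a': at 1 (fail-walked)
pos 28 'a': at 1 (fail-walked)
pos 29 'b': at 2
pos 30 'b': at 3  emit P0@[28:30]
pos 31 'c': at 4 (fail-walked)
pos 32 'd': at 0 (fail-walked)
pos 33 'a': at 1
pos 34 'b': at 2
pos 35 'b': at 3  emit P0@[33:35]
pos 36 'a': at 1 (fail-walked)
pos 37 'a': at 1 (fail-walked)

All matches (sorted): [[2,3],[8,1],[14,3],[20,1],[25,3],[30,0],[35,0]]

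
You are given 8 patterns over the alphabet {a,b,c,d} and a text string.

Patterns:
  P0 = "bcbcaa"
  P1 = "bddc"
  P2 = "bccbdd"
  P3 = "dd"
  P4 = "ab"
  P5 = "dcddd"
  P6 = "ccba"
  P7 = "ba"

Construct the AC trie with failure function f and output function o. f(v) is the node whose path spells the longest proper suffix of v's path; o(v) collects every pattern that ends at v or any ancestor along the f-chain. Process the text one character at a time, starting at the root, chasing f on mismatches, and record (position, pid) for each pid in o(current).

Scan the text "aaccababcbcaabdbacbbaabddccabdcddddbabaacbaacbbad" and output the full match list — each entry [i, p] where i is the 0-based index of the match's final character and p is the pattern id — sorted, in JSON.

Build automaton:
Trie nodes:
  0='ε' goto a→16 b→1 c→22 d→14
  1='b' goto a→26 c→2 d→7
  2='bc' goto b→3 c→10
  3='bcb' goto c→4
  4='bcbc' goto a→5
  5='bcbca' goto a→6
  6='bcbcaa' goto ·  ←P0
  7='bd' goto d→8
  8='bdd' goto c→9
  9='bddc' goto ·  ←P1
  10='bcc' goto b→11
  11='bccb' goto d→12
  12='bccbd' goto d→13
  13='bccbdd' goto ·  ←P2
  14='d' goto c→18 d→15
  15='dd' goto ·  ←P3
  16='a' goto b→17
  17='ab' goto ·  ←P4
  18='dc' goto d→19
  19='dcd' goto d→20
  20='dcdd' goto d→21
  21='dcddd' goto ·  ←P5
  22='c' goto c→23
  23='cc' goto b→24
  24='ccb' goto a→25
  25='ccba' goto ·  ←P6
  26='ba' goto ·  ←P7

Failure links (BFS by depth):
  fail(1) 'b': from fail(0)=0 chase 'b': 0 ⇒ 0;  out=∅∪out(0)=∅
  fail(14) 'd': from fail(0)=0 chase 'd': 0 ⇒ 0;  out=∅∪out(0)=∅
  fail(16) 'a': from fail(0)=0 chase 'a': 0 ⇒ 0;  out=∅∪out(0)=∅
  fail(22) 'c': from fail(0)=0 chase 'c': 0 ⇒ 0;  out=∅∪out(0)=∅
  fail(2) 'bc': from fail(1)=0 chase 'c': 0 ⇒ 22;  out=∅∪out(22)=∅
  fail(7) 'bd': from fail(1)=0 chase 'd': 0 ⇒ 14;  out=∅∪out(14)=∅
  fail(15) 'dd': from fail(14)=0 chase 'd': 0 ⇒ 14;  out={3}∪out(14)={3}
  fail(17) 'ab': from fail(16)=0 chase 'b': 0 ⇒ 1;  out={4}∪out(1)={4}
  fail(18) 'dc': from fail(14)=0 chase 'c': 0 ⇒ 22;  out=∅∪out(22)=∅
  fail(23) 'cc': from fail(22)=0 chase 'c': 0 ⇒ 22;  out=∅∪out(22)=∅
  fail(26) 'ba': from fail(1)=0 chase 'a': 0 ⇒ 16;  out={7}∪out(16)={7}
  fail(3) 'bcb': from fail(2)=22 chase 'b': 22→0 ⇒ 1;  out=∅∪out(1)=∅
  fail(8) 'bdd': from fail(7)=14 chase 'd': 14 ⇒ 15;  out=∅∪out(15)={3}
  fail(10) 'bcc': from fail(2)=22 chase 'c': 22 ⇒ 23;  out=∅∪out(23)=∅
  fail(19) 'dcd': from fail(18)=22 chase 'd': 22→0 ⇒ 14;  out=∅∪out(14)=∅
  fail(24) 'ccb': from fail(23)=22 chase 'b': 22→0 ⇒ 1;  out=∅∪out(1)=∅
  fail(4) 'bcbc': from fail(3)=1 chase 'c': 1 ⇒ 2;  out=∅∪out(2)=∅
  fail(9) 'bddc': from fail(8)=15 chase 'c': 15→14 ⇒ 18;  out={1}∪out(18)={1}
  fail(11) 'bccb': from fail(10)=23 chase 'b': 23 ⇒ 24;  out=∅∪out(24)=∅
  fail(20) 'dcdd': from fail(19)=14 chase 'd': 14 ⇒ 15;  out=∅∪out(15)={3}
  fail(25) 'ccba': from fail(24)=1 chase 'a': 1 ⇒ 26;  out={6}∪out(26)={6,7}
  fail(5) 'bcbca': from fail(4)=2 chase 'a': 2→22→0 ⇒ 16;  out=∅∪out(16)=∅
  fail(12) 'bccbd': from fail(11)=24 chase 'd': 24→1 ⇒ 7;  out=∅∪out(7)=∅
  fail(21) 'dcddd': from fail(20)=15 chase 'd': 15→14 ⇒ 15;  out={5}∪out(15)={3,5}
  fail(6) 'bcbcaa': from fail(5)=16 chase 'a': 16→0 ⇒ 16;  out={0}∪out(16)={0}
  fail(13) 'bccbdd': from fail(12)=7 chase 'd': 7 ⇒ 8;  out={2}∪out(8)={2,3}

Text stream:
i=0 'a': node 0→16
i=1 'a': node 16→16 (fail-walked)
i=2 'c': node 16→22 (fail-walked)
i=3 'c': node 22→23
i=4 'a': node 23→16 (fail-walked)
i=5 'b': node 16→17  → match P4@[4:5]
i=6 'a': node 17→26 (fail-walked)  → match P7@[5:6]
i=7 'b': node 26→17 (fail-walked)  → match P4@[6:7]
i=8 'c': node 17→2 (fail-walked)
i=9 'b': node 2→3
i=10 'c': node 3→4
i=11 'a': node 4→5
i=12 'a': node 5→6  → match P0@[7:12]
i=13 'b': node 6→17 (fail-walked)  → match P4@[12:13]
i=14 'd': node 17→7 (fail-walked)
i=15 'b': node 7→1 (fail-walked)
i=16 'a': node 1→26  → match P7@[15:16]
i=17 'c': node 26→22 (fail-walked)
i=18 'b': node 22→1 (fail-walked)
i=19 'b': node 1→1 (fail-walked)
i=20 'a': node 1→26  → match P7@[19:20]
i=21 'a': node 26→16 (fail-walked)
i=22 'b': node 16→17  → match P4@[21:22]
i=23 'd': node 17→7 (fail-walked)
i=24 'd': node 7→8  → match P3@[23:24]
i=25 'c': node 8→9  → match P1@[22:25]
i=26 'c': node 9→23 (fail-walked)
i=27 'a': node 23→16 (fail-walked)
i=28 'b': node 16→17  → match P4@[27:28]
i=29 'd': node 17→7 (fail-walked)
i=30 'c': node 7→18 (fail-walked)
i=31 'd': node 18→19
i=32 'd': node 19→20  → match P3@[31:32]
i=33 'd': node 20→21  → match P3@[32:33],P5@[29:33]
i=34 'd': node 21→15 (fail-walked)  → match P3@[33:34]
i=35 'b': node 15→1 (fail-walked)
i=36 'a': node 1→26  → match P7@[35:36]
i=37 'b': node 26→17 (fail-walked)  → match P4@[36:37]
i=38 'a': node 17→26 (fail-walked)  → match P7@[37:38]
i=39 'a': node 26→16 (fail-walked)
i=40 'c': node 16→22 (fail-walked)
i=41 'b': node 22→1 (fail-walked)
i=42 'a': node 1→26  → match P7@[41:42]
i=43 'a': node 26→16 (fail-walked)
i=44 'c': node 16→22 (fail-walked)
i=45 'b': node 22→1 (fail-walked)
i=46 'b': node 1→1 (fail-walked)
i=47 'a': node 1→26  → match P7@[46:47]
i=48 'd': node 26→14 (fail-walked)

Result: [[5,4],[6,7],[7,4],[12,0],[13,4],[16,7],[20,7],[22,4],[24,3],[25,1],[28,4],[32,3],[33,3],[33,5],[34,3],[36,7],[37,4],[38,7],[42,7],[47,7]]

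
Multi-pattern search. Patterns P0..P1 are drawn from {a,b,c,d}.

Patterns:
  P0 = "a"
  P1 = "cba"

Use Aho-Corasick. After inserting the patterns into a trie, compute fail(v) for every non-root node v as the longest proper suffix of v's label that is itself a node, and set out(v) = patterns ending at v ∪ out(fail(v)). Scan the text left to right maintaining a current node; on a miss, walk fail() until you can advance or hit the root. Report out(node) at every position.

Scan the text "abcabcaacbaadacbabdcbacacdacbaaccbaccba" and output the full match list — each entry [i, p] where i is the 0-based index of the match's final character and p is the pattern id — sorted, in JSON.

Build automaton:
Trie (insert patterns):
  0='ε' goto a→1 c→2
  1='a' goto ·  [P0 ends]
  2='c' goto b→3
  3='cb' goto a→4
  4='cba' goto ·  [P1 ends]

BFS fail/out derivation:
  n1('a'): parent n0 fail=0; on 'a' 0 → fail=0;  out {0}∪∅={0}
  n2('c'): parent n0 fail=0; on 'c' 0 → fail=0;  out ∅∪∅=∅
  n3('cb'): parent n2 fail=0; on 'b' 0 → fail=0;  out ∅∪∅=∅
  n4('cba'): parent n3 fail=0; on 'a' 0 → fail=1;  out {1}∪{0}={0,1}

Scan:
i=0 'a': node 0→1  ** P0@[0:0]
i=1 'b': node 1→0 (via fail)
i=2 'c': node 0→2
i=3 'a': node 2→1 (via fail)  ** P0@[3:3]
i=4 'b': node 1→0 (via fail)
i=5 'c': node 0→2
i=6 'a': node 2→1 (via fail)  ** P0@[6:6]
i=7 'a': node 1→1 (via fail)  ** P0@[7:7]
i=8 'c': node 1→2 (via fail)
i=9 'b': node 2→3
i=10 'a': node 3→4  ** P0@[10:10],P1@[8:10]
i=11 'a': node 4→1 (via fail)  ** P0@[11:11]
i=12 'd': node 1→0 (via fail)
i=13 'a': node 0→1  ** P0@[13:13]
i=14 'c': node 1→2 (via fail)
i=15 'b': node 2→3
i=16 'a': node 3→4  ** P0@[16:16],P1@[14:16]
i=17 'b': node 4→0 (via fail)
i=18 'd': node 0→0
i=19 'c': node 0→2
i=20 'b': node 2→3
i=21 'a': node 3→4  ** P0@[21:21],P1@[19:21]
i=22 'c': node 4→2 (via fail)
i=23 'a': node 2→1 (via fail)  ** P0@[23:23]
i=24 'c': node 1→2 (via fail)
i=25 'd': node 2→0 (via fail)
i=26 'a': node 0→1  ** P0@[26:26]
i=27 'c': node 1→2 (via fail)
i=28 'b': node 2→3
i=29 'a': node 3→4  ** P0@[29:29],P1@[27:29]
i=30 'a': node 4→1 (via fail)  ** P0@[30:30]
i=31 'c': node 1→2 (via fail)
i=32 'c': node 2→2 (via fail)
i=33 'b': node 2→3
i=34 'a': node 3→4  ** P0@[34:34],P1@[32:34]
i=35 'c': node 4→2 (via fail)
i=36 'c': node 2→2 (via fail)
i=37 'b': node 2→3
i=38 'a': node 3→4  ** P0@[38:38],P1@[36:38]

All matches (sorted): [[0,0],[3,0],[6,0],[7,0],[10,0],[10,1],[11,0],[13,0],[16,0],[16,1],[21,0],[21,1],[23,0],[26,0],[29,0],[29,1],[30,0],[34,0],[34,1],[38,0],[38,1]]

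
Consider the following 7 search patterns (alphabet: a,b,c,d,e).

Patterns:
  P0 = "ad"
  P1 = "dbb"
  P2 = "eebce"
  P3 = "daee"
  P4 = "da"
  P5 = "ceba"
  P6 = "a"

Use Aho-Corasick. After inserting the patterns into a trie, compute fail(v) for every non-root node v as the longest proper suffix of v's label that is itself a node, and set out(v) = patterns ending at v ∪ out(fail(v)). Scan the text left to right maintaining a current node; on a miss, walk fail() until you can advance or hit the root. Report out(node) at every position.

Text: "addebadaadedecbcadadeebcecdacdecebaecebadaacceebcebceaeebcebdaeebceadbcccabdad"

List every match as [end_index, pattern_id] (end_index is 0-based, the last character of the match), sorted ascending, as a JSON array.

Build:
Trie nodes:
  0='ε' goto a→1 c→14 d→3 e→6
  1='a' goto d→2  [P6 ends]
  2='ad' goto ·  [P0 ends]
  3='d' goto a→11 b→4
  4='db' goto b→5
  5='dbb' goto ·  [P1 ends]
  6='e' goto e→7
  7='ee' goto b→8
  8='eeb' goto c→9
  9='eebc' goto e→10
  10='eebce' goto ·  [P2 ends]
  11='da' goto e→12  [P4 ends]
  12='dae' goto e→13
  13='daee' goto ·  [P3 ends]
  14='c' goto e→15
  15='ce' goto b→16
  16='ceb' goto a→17
  17='ceba' goto ·  [P5 ends]

Failure links (BFS by depth):
  fail(1) 'a': from fail(0)=0 chase 'a': 0 ⇒ 0;  out={6}∪out(0)={6}
  fail(3) 'd': from fail(0)=0 chase 'd': 0 ⇒ 0;  out=∅∪out(0)=∅
  fail(6) 'e': from fail(0)=0 chase 'e': 0 ⇒ 0;  out=∅∪out(0)=∅
  fail(14) 'c': from fail(0)=0 chase 'c': 0 ⇒ 0;  out=∅∪out(0)=∅
  fail(2) 'ad': from fail(1)=0 chase 'd': 0 ⇒ 3;  out={0}∪out(3)={0}
  fail(4) 'db': from fail(3)=0 chase 'b': 0 ⇒ 0;  out=∅∪out(0)=∅
  fail(7) 'ee': from fail(6)=0 chase 'e': 0 ⇒ 6;  out=∅∪out(6)=∅
  fail(11) 'da': from fail(3)=0 chase 'a': 0 ⇒ 1;  out={4}∪out(1)={4,6}
  fail(15) 'ce': from fail(14)=0 chase 'e': 0 ⇒ 6;  out=∅∪out(6)=∅
  fail(5) 'dbb': from fail(4)=0 chase 'b': 0 ⇒ 0;  out={1}∪out(0)={1}
  fail(8) 'eeb': from fail(7)=6 chase 'b': 6→0 ⇒ 0;  out=∅∪out(0)=∅
  fail(12) 'dae': from fail(11)=1 chase 'e': 1→0 ⇒ 6;  out=∅∪out(6)=∅
  fail(16) 'ceb': from fail(15)=6 chase 'b': 6→0 ⇒ 0;  out=∅∪out(0)=∅
  fail(9) 'eebc': from fail(8)=0 chase 'c': 0 ⇒ 14;  out=∅∪out(14)=∅
  fail(13) 'daee': from fail(12)=6 chase 'e': 6 ⇒ 7;  out={3}∪out(7)={3}
  fail(17) 'ceba': from fail(16)=0 chase 'a': 0 ⇒ 1;  out={5}∪out(1)={5,6}
  fail(10) 'eebce': from fail(9)=14 chase 'e': 14 ⇒ 15;  out={2}∪out(15)={2}

Text stream:
[0] read 'a'  n0⇒n1  ** P6@[0:0]
[1] read 'd'  n1⇒n2  ** P0@[0:1]
[2] read 'd'  n2⇒n3 (fail-walked)
[3] read 'e'  n3⇒n6 (fail-walked)
[4] read 'b'  n6⇒n0 (fail-walked)
[5] read 'a'  n0⇒n1  ** P6@[5:5]
[6] read 'd'  n1⇒n2  ** P0@[5:6]
[7] read 'a'  n2⇒n11 (fail-walked)  ** P4@[6:7],P6@[7:7]
[8] read 'a'  n11⇒n1 (fail-walked)  ** P6@[8:8]
[9] read 'd'  n1⇒n2  ** P0@[8:9]
[10] read 'e'  n2⇒n6 (fail-walked)
[11] read 'd'  n6⇒n3 (fail-walked)
[12] read 'e'  n3⇒n6 (fail-walked)
[13] read 'c'  n6⇒n14 (fail-walked)
[14] read 'b'  n14⇒n0 (fail-walked)
[15] read 'c'  n0⇒n14
[16] read 'a'  n14⇒n1 (fail-walked)  ** P6@[16:16]
[17] read 'd'  n1⇒n2  ** P0@[16:17]
[18] read 'a'  n2⇒n11 (fail-walked)  ** P4@[17:18],P6@[18:18]
[19] read 'd'  n11⇒n2 (fail-walked)  ** P0@[18:19]
[20] read 'e'  n2⇒n6 (fail-walked)
[21] read 'e'  n6⇒n7
[22] read 'b'  n7⇒n8
[23] read 'c'  n8⇒n9
[24] read 'e'  n9⇒n10  ** P2@[20:24]
[25] read 'c'  n10⇒n14 (fail-walked)
[26] read 'd'  n14⇒n3 (fail-walked)
[27] read 'a'  n3⇒n11  ** P4@[26:27],P6@[27:27]
[28] read 'c'  n11⇒n14 (fail-walked)
[29] read 'd'  n14⇒n3 (fail-walked)
[30] read 'e'  n3⇒n6 (fail-walked)
[31] read 'c'  n6⇒n14 (fail-walked)
[32] read 'e'  n14⇒n15
[33] read 'b'  n15⇒n16
[34] read 'a'  n16⇒n17  ** P5@[31:34],P6@[34:34]
[35] read 'e'  n17⇒n6 (fail-walked)
[36] read 'c'  n6⇒n14 (fail-walked)
[37] read 'e'  n14⇒n15
[38] read 'b'  n15⇒n16
[39] read 'a'  n16⇒n17  ** P5@[36:39],P6@[39:39]
[40] read 'd'  n17⇒n2 (fail-walked)  ** P0@[39:40]
[41] read 'a'  n2⇒n11 (fail-walked)  ** P4@[40:41],P6@[41:41]
[42] read 'a'  n11⇒n1 (fail-walked)  ** P6@[42:42]
[43] read 'c'  n1⇒n14 (fail-walked)
[44] read 'c'  n14⇒n14 (fail-walked)
[45] read 'e'  n14⇒n15
[46] read 'e'  n15⇒n7 (fail-walked)
[47] read 'b'  n7⇒n8
[48] read 'c'  n8⇒n9
[49] read 'e'  n9⇒n10  ** P2@[45:49]
[50] read 'b'  n10⇒n16 (fail-walked)
[51] read 'c'  n16⇒n14 (fail-walked)
[52] read 'e'  n14⇒n15
[53] read 'a'  n15⇒n1 (fail-walked)  ** P6@[53:53]
[54] read 'e'  n1⇒n6 (fail-walked)
[55] read 'e'  n6⇒n7
[56] read 'b'  n7⇒n8
[57] read 'c'  n8⇒n9
[58] read 'e'  n9⇒n10  ** P2@[54:58]
[59] read 'b'  n10⇒n16 (fail-walked)
[60] read 'd'  n16⇒n3 (fail-walked)
[61] read 'a'  n3⇒n11  ** P4@[60:61],P6@[61:61]
[62] read 'e'  n11⇒n12
[63] read 'e'  n12⇒n13  ** P3@[60:63]
[64] read 'b'  n13⇒n8 (fail-walked)
[65] read 'c'  n8⇒n9
[66] read 'e'  n9⇒n10  ** P2@[62:66]
[67] read 'a'  n10⇒n1 (fail-walked)  ** P6@[67:67]
[68] read 'd'  n1⇒n2  ** P0@[67:68]
[69] read 'b'  n2⇒n4 (fail-walked)
[70] read 'c'  n4⇒n14 (fail-walked)
[71] read 'c'  n14⇒n14 (fail-walked)
[72] read 'c'  n14⇒n14 (fail-walked)
[73] read 'a'  n14⇒n1 (fail-walked)  ** P6@[73:73]
[74] read 'b'  n1⇒n0 (fail-walked)
[75] read 'd'  n0⇒n3
[76] read 'a'  n3⇒n11  ** P4@[75:76],P6@[76:76]
[77] read 'd'  n11⇒n2 (fail-walked)  ** P0@[76:77]

Result: [[0,6],[1,0],[5,6],[6,0],[7,4],[7,6],[8,6],[9,0],[16,6],[17,0],[18,4],[18,6],[19,0],[24,2],[27,4],[27,6],[34,5],[34,6],[39,5],[39,6],[40,0],[41,4],[41,6],[42,6],[49,2],[53,6],[58,2],[61,4],[61,6],[63,3],[66,2],[67,6],[68,0],[73,6],[76,4],[76,6],[77,0]]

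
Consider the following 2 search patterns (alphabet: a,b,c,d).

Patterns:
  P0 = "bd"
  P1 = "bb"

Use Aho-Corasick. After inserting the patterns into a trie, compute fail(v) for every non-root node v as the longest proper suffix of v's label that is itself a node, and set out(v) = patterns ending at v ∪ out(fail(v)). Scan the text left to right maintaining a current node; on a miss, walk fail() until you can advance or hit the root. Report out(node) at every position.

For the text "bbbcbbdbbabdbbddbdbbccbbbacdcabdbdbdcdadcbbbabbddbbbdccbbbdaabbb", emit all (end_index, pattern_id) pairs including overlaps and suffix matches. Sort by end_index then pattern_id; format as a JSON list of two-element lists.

Build automaton:
Trie nodes:
  n0 'ε': b→1
  n1 'b': b→3 d→2
  n2 'bd': ·  [P0 ends]
  n3 'bb': ·  [P1 ends]

Failure links (BFS by depth):
  fail(1) 'b': from fail(0)=0 chase 'b': 0 ⇒ 0;  out=∅∪out(0)=∅
  fail(2) 'bd': from fail(1)=0 chase 'd': 0 ⇒ 0;  out={0}∪out(0)={0}
  fail(3) 'bb': from fail(1)=0 chase 'b': 0 ⇒ 1;  out={1}∪out(1)={1}

Scan:
i=0 'b': node 0→1
i=1 'b': node 1→3  → match P1@[0:1]
i=2 'b': node 3→3 ·f  → match P1@[1:2]
i=3 'c': node 3→0 ·f
i=4 'b': node 0→1
i=5 'b': node 1→3  → match P1@[4:5]
i=6 'd': node 3→2 ·f  → match P0@[5:6]
i=7 'b': node 2→1 ·f
i=8 'b': node 1→3  → match P1@[7:8]
i=9 'a': node 3→0 ·f
i=10 'b': node 0→1
i=11 'd': node 1→2  → match P0@[10:11]
i=12 'b': node 2→1 ·f
i=13 'b': node 1→3  → match P1@[12:13]
i=14 'd': node 3→2 ·f  → match P0@[13:14]
i=15 'd': node 2→0 ·f
i=16 'b': node 0→1
i=17 'd': node 1→2  → match P0@[16:17]
i=18 'b': node 2→1 ·f
i=19 'b': node 1→3  → match P1@[18:19]
i=20 'c': node 3→0 ·f
i=21 'c': node 0→0
i=22 'b': node 0→1
i=23 'b': node 1→3  → match P1@[22:23]
i=24 'b': node 3→3 ·f  → match P1@[23:24]
i=25 'a': node 3→0 ·f
i=26 'c': node 0→0
i=27 'd': node 0→0
i=28 'c': node 0→0
i=29 'a': node 0→0
i=30 'b': node 0→1
i=31 'd': node 1→2  → match P0@[30:31]
i=32 'b': node 2→1 ·f
i=33 'd': node 1→2  → match P0@[32:33]
i=34 'b': node 2→1 ·f
i=35 'd': node 1→2  → match P0@[34:35]
i=36 'c': node 2→0 ·f
i=37 'd': node 0→0
i=38 'a': node 0→0
i=39 'd': node 0→0
i=40 'c': node 0→0
i=41 'b': node 0→1
i=42 'b': node 1→3  → match P1@[41:42]
i=43 'b': node 3→3 ·f  → match P1@[42:43]
i=44 'a': node 3→0 ·f
i=45 'b': node 0→1
i=46 'b': node 1→3  → match P1@[45:46]
i=47 'd': node 3→2 ·f  → match P0@[46:47]
i=48 'd': node 2→0 ·f
i=49 'b': node 0→1
i=50 'b': node 1→3  → match P1@[49:50]
i=51 'b': node 3→3 ·f  → match P1@[50:51]
i=52 'd': node 3→2 ·f  → match P0@[51:52]
i=53 'c': node 2→0 ·f
i=54 'c': node 0→0
i=55 'b': node 0→1
i=56 'b': node 1→3  → match P1@[55:56]
i=57 'b': node 3→3 ·f  → match P1@[56:57]
i=58 'd': node 3→2 ·f  → match P0@[57:58]
i=59 'a': node 2→0 ·f
i=60 'a': node 0→0
i=61 'b': node 0→1
i=62 'b': node 1→3  → match P1@[61:62]
i=63 'b': node 3→3 ·f  → match P1@[62:63]

Matches: [[1,1],[2,1],[5,1],[6,0],[8,1],[11,0],[13,1],[14,0],[17,0],[19,1],[23,1],[24,1],[31,0],[33,0],[35,0],[42,1],[43,1],[46,1],[47,0],[50,1],[51,1],[52,0],[56,1],[57,1],[58,0],[62,1],[63,1]]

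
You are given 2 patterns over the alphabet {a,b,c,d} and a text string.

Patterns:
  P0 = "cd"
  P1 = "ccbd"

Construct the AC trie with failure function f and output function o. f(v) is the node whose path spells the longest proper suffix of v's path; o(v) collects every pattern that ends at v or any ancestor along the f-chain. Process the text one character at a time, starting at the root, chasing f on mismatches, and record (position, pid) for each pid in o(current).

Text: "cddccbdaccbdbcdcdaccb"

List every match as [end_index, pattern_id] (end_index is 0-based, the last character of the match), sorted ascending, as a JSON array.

Build:
Trie nodes:
  n0 'ε': c→1
  n1 'c': c→3 d→2
  n2 'cd': ·  [P0 ends]
  n3 'cc': b→4
  n4 'ccb': d→5
  n5 'ccbd': ·  [P1 ends]

BFS fail/out derivation:
  n1('c'): parent n0 fail=0; on 'c' 0 → fail=0;  out ∅∪∅=∅
  n2('cd'): parent n1 fail=0; on 'd' 0 → fail=0;  out {0}∪∅={0}
  n3('cc'): parent n1 fail=0; on 'c' 0 → fail=1;  out ∅∪∅=∅
  n4('ccb'): parent n3 fail=1; on 'b' 1→0 → fail=0;  out ∅∪∅=∅
  n5('ccbd'): parent n4 fail=0; on 'd' 0 → fail=0;  out {1}∪∅={1}

Run:
pos 0 'c': at 1
pos 1 'd': at 2  emit P0@[0:1]
pos 2 'd': at 0 ·f
pos 3 'c': at 1
pos 4 'c': at 3
pos 5 'b': at 4
pos 6 'd': at 5  emit P1@[3:6]
pos 7 'a': at 0 ·f
pos 8 'c': at 1
pos 9 'c': at 3
pos 10 'b': at 4
pos 11 'd': at 5  emit P1@[8:11]
pos 12 'b': at 0 ·f
pos 13 'c': at 1
pos 14 'd': at 2  emit P0@[13:14]
pos 15 'c': at 1 ·f
pos 16 'd': at 2  emit P0@[15:16]
pos 17 'a': at 0 ·f
pos 18 'c': at 1
pos 19 'c': at 3
pos 20 'b': at 4

All matches (sorted): [[1,0],[6,1],[11,1],[14,0],[16,0]]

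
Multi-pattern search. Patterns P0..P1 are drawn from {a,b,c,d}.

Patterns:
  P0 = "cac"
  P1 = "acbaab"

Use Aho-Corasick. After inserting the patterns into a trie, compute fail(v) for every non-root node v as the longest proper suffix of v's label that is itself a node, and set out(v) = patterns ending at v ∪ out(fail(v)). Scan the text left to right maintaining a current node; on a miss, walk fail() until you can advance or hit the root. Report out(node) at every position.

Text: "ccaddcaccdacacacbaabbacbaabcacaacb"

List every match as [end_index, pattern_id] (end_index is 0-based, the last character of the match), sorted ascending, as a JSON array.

Construct AC machine:
Trie (insert patterns):
  0='ε' goto a→4 c→1
  1='c' goto a→2
  2='ca' goto c→3
  3='cac' goto ·  ←P0
  4='a' goto c→5
  5='ac' goto b→6
  6='acb' goto a→7
  7='acba' goto a→8
  8='acbaa' goto b→9
  9='acbaab' goto ·  ←P1

Failure links (BFS by depth):
  n1('c'): parent n0 fail=0; on 'c' 0 → fail=0;  out ∅∪∅=∅
  n4('a'): parent n0 fail=0; on 'a' 0 → fail=0;  out ∅∪∅=∅
  n2('ca'): parent n1 fail=0; on 'a' 0 → fail=4;  out ∅∪∅=∅
  n5('ac'): parent n4 fail=0; on 'c' 0 → fail=1;  out ∅∪∅=∅
  n3('cac'): parent n2 fail=4; on 'c' 4 → fail=5;  out {0}∪∅={0}
  n6('acb'): parent n5 fail=1; on 'b' 1→0 → fail=0;  out ∅∪∅=∅
  n7('acba'): parent n6 fail=0; on 'a' 0 → fail=4;  out ∅∪∅=∅
  n8('acbaa'): parent n7 fail=4; on 'a' 4→0 → fail=4;  out ∅∪∅=∅
  n9('acbaab'): parent n8 fail=4; on 'b' 4→0 → fail=0;  out {1}∪∅={1}

Text stream:
i=0 'c': node 0→1
i=1 'c': node 1→1 ·f
i=2 'a': node 1→2
i=3 'd': node 2→0 ·f
i=4 'd': node 0→0
i=5 'c': node 0→1
i=6 'a': node 1→2
i=7 'c': node 2→3  → match P0@[5:7]
i=8 'c': node 3→1 ·f
i=9 'd': node 1→0 ·f
i=10 'a': node 0→4
i=11 'c': node 4→5
i=12 'a': node 5→2 ·f
i=13 'c': node 2→3  → match P0@[11:13]
i=14 'a': node 3→2 ·f
i=15 'c': node 2→3  → match P0@[13:15]
i=16 'b': node 3→6 ·f
i=17 'a': node 6→7
i=18 'a': node 7→8
i=19 'b': node 8→9  → match P1@[14:19]
i=20 'b': node 9→0 ·f
i=21 'a': node 0→4
i=22 'c': node 4→5
i=23 'b': node 5→6
i=24 'a': node 6→7
i=25 'a': node 7→8
i=26 'b': node 8→9  → match P1@[21:26]
i=27 'c': node 9→1 ·f
i=28 'a': node 1→2
i=29 'c': node 2→3  → match P0@[27:29]
i=30 'a': node 3→2 ·f
i=31 'a': node 2→4 ·f
i=32 'c': node 4→5
i=33 'b': node 5→6

All matches (sorted): [[7,0],[13,0],[15,0],[19,1],[26,1],[29,0]]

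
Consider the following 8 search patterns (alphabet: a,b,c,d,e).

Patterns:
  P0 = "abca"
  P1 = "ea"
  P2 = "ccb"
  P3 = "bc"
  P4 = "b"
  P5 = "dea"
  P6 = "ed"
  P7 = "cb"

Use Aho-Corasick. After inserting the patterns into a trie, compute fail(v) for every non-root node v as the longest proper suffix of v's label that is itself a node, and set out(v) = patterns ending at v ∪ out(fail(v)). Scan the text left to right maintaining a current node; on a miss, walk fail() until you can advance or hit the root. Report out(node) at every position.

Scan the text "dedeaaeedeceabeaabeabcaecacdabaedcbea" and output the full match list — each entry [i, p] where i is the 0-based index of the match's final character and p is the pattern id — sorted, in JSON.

Build automaton:
Trie (insert patterns):
  n0 'ε': a→1 b→10 c→7 d→12 e→5
  n1 'a': b→2
  n2 'ab': c→3
  n3 'abc': a→4
  n4 'abca': ·  [P0 ends]
  n5 'e': a→6 d→15
  n6 'ea': ·  [P1 ends]
  n7 'c': b→16 c→8
  n8 'cc': b→9
  n9 'ccb': ·  [P2 ends]
  n10 'b': c→11  [P4 ends]
  n11 'bc': ·  [P3 ends]
  n12 'd': e→13
  n13 'de': a→14
  n14 'dea': ·  [P5 ends]
  n15 'ed': ·  [P6 ends]
  n16 'cb': ·  [P7 ends]

Failure links (BFS by depth):
  n1('a'): parent n0 fail=0; on 'a' 0 → fail=0;  out ∅∪∅=∅
  n5('e'): parent n0 fail=0; on 'e' 0 → fail=0;  out ∅∪∅=∅
  n7('c'): parent n0 fail=0; on 'c' 0 → fail=0;  out ∅∪∅=∅
  n10('b'): parent n0 fail=0; on 'b' 0 → fail=0;  out {4}∪∅={4}
  n12('d'): parent n0 fail=0; on 'd' 0 → fail=0;  out ∅∪∅=∅
  n2('ab'): parent n1 fail=0; on 'b' 0 → fail=10;  out ∅∪{4}={4}
  n6('ea'): parent n5 fail=0; on 'a' 0 → fail=1;  out {1}∪∅={1}
  n8('cc'): parent n7 fail=0; on 'c' 0 → fail=7;  out ∅∪∅=∅
  n11('bc'): parent n10 fail=0; on 'c' 0 → fail=7;  out {3}∪∅={3}
  n13('de'): parent n12 fail=0; on 'e' 0 → fail=5;  out ∅∪∅=∅
  n15('ed'): parent n5 fail=0; on 'd' 0 → fail=12;  out {6}∪∅={6}
  n16('cb'): parent n7 fail=0; on 'b' 0 → fail=10;  out {7}∪{4}={4,7}
  n3('abc'): parent n2 fail=10; on 'c' 10 → fail=11;  out ∅∪{3}={3}
  n9('ccb'): parent n8 fail=7; on 'b' 7 → fail=16;  out {2}∪{4,7}={2,4,7}
  n14('dea'): parent n13 fail=5; on 'a' 5 → fail=6;  out {5}∪{1}={1,5}
  n4('abca'): parent n3 fail=11; on 'a' 11→7→0 → fail=1;  out {0}∪∅={0}

Run:
pos 0 'd': at 12
pos 1 'e': at 13
pos 2 'd': at 15 (via fail)  ** P6@[1:2]
pos 3 'e': at 13 (via fail)
pos 4 'a': at 14  ** P1@[3:4],P5@[2:4]
pos 5 'a': at 1 (via fail)
pos 6 'e': at 5 (via fail)
pos 7 'e': at 5 (via fail)
pos 8 'd': at 15  ** P6@[7:8]
pos 9 'e': at 13 (via fail)
pos 10 'c': at 7 (via fail)
pos 11 'e': at 5 (via fail)
pos 12 'a': at 6  ** P1@[11:12]
pos 13 'b': at 2 (via fail)  ** P4@[13:13]
pos 14 'e': at 5 (via fail)
pos 15 'a': at 6  ** P1@[14:15]
pos 16 'a': at 1 (via fail)
pos 17 'b': at 2  ** P4@[17:17]
pos 18 'e': at 5 (via fail)
pos 19 'a': at 6  ** P1@[18:19]
pos 20 'b': at 2 (via fail)  ** P4@[20:20]
pos 21 'c': at 3  ** P3@[20:21]
pos 22 'a': at 4  ** P0@[19:22]
pos 23 'e': at 5 (via fail)
pos 24 'c': at 7 (via fail)
pos 25 'a': at 1 (via fail)
pos 26 'c': at 7 (via fail)
pos 27 'd': at 12 (via fail)
pos 28 'a': at 1 (via fail)
pos 29 'b': at 2  ** P4@[29:29]
pos 30 'a': at 1 (via fail)
pos 31 'e': at 5 (via fail)
pos 32 'd': at 15  ** P6@[31:32]
pos 33 'c': at 7 (via fail)
pos 34 'b': at 16  ** P4@[34:34],P7@[33:34]
pos 35 'e': at 5 (via fail)
pos 36 'a': at 6  ** P1@[35:36]

All matches (sorted): [[2,6],[4,1],[4,5],[8,6],[12,1],[13,4],[15,1],[17,4],[19,1],[20,4],[21,3],[22,0],[29,4],[32,6],[34,4],[34,7],[36,1]]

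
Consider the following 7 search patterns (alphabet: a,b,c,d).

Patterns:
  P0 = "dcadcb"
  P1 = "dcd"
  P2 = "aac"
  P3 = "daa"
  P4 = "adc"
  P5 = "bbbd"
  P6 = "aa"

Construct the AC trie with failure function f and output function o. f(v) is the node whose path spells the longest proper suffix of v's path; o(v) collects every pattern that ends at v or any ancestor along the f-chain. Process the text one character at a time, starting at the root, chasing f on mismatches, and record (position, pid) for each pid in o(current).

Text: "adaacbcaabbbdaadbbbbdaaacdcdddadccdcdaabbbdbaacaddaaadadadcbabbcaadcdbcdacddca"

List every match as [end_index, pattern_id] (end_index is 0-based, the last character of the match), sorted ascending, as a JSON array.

Construct AC machine:
Trie nodes:
  n0 'ε': a→8 b→15 d→1
  n1 'd': a→11 c→2
  n2 'dc': a→3 d→7
  n3 'dca': d→4
  n4 'dcad': c→5
  n5 'dcadc': b→6
  n6 'dcadcb': ·  [P0 ends]
  n7 'dcd': ·  [P1 ends]
  n8 'a': a→9 d→13
  n9 'aa': c→10  [P6 ends]
  n10 'aac': ·  [P2 ends]
  n11 'da': a→12
  n12 'daa': ·  [P3 ends]
  n13 'ad': c→14
  n14 'adc': ·  [P4 ends]
  n15 'b': b→16
  n16 'bb': b→17
  n17 'bbb': d→18
  n18 'bbbd': ·  [P5 ends]

BFS fail/out derivation:
  n1('d'): parent n0 fail=0; on 'd' 0 → fail=0;  out ∅∪∅=∅
  n8('a'): parent n0 fail=0; on 'a' 0 → fail=0;  out ∅∪∅=∅
  n15('b'): parent n0 fail=0; on 'b' 0 → fail=0;  out ∅∪∅=∅
  n2('dc'): parent n1 fail=0; on 'c' 0 → fail=0;  out ∅∪∅=∅
  n9('aa'): parent n8 fail=0; on 'a' 0 → fail=8;  out {6}∪∅={6}
  n11('da'): parent n1 fail=0; on 'a' 0 → fail=8;  out ∅∪∅=∅
  n13('ad'): parent n8 fail=0; on 'd' 0 → fail=1;  out ∅∪∅=∅
  n16('bb'): parent n15 fail=0; on 'b' 0 → fail=15;  out ∅∪∅=∅
  n3('dca'): parent n2 fail=0; on 'a' 0 → fail=8;  out ∅∪∅=∅
  n7('dcd'): parent n2 fail=0; on 'd' 0 → fail=1;  out {1}∪∅={1}
  n10('aac'): parent n9 fail=8; on 'c' 8→0 → fail=0;  out {2}∪∅={2}
  n12('daa'): parent n11 fail=8; on 'a' 8 → fail=9;  out {3}∪{6}={3,6}
  n14('adc'): parent n13 fail=1; on 'c' 1 → fail=2;  out {4}∪∅={4}
  n17('bbb'): parent n16 fail=15; on 'b' 15 → fail=16;  out ∅∪∅=∅
  n4('dcad'): parent n3 fail=8; on 'd' 8 → fail=13;  out ∅∪∅=∅
  n18('bbbd'): parent n17 fail=16; on 'd' 16→15→0 → fail=1;  out {5}∪∅={5}
  n5('dcadc'): parent n4 fail=13; on 'c' 13 → fail=14;  out ∅∪{4}={4}
  n6('dcadcb'): parent n5 fail=14; on 'b' 14→2→0 → fail=15;  out {0}∪∅={0}

Run:
pos 0 'a': at 8
pos 1 'd': at 13
pos 2 'a': at 11 (via fail)
pos 3 'a': at 12  emit P3@[1:3],P6@[2:3]
pos 4 'c': at 10 (via fail)  emit P2@[2:4]
pos 5 'b': at 15 (via fail)
pos 6 'c': at 0 (via fail)
pos 7 'a': at 8
pos 8 'a': at 9  emit P6@[7:8]
pos 9 'b': at 15 (via fail)
pos 10 'b': at 16
pos 11 'b': at 17
pos 12 'd': at 18  emit P5@[9:12]
pos 13 'a': at 11 (via fail)
pos 14 'a': at 12  emit P3@[12:14],P6@[13:14]
pos 15 'd': at 13 (via fail)
pos 16 'b': at 15 (via fail)
pos 17 'b': at 16
pos 18 'b': at 17
pos 19 'b': at 17 (via fail)
pos 20 'd': at 18  emit P5@[17:20]
pos 21 'a': at 11 (via fail)
pos 22 'a': at 12  emit P3@[20:22],P6@[21:22]
pos 23 'a': at 9 (via fail)  emit P6@[22:23]
pos 24 'c': at 10  emit P2@[22:24]
pos 25 'd': at 1 (via fail)
pos 26 'c': at 2
pos 27 'd': at 7  emit P1@[25:27]
pos 28 'd': at 1 (via fail)
pos 29 'd': at 1 (via fail)
pos 30 'a': at 11
pos 31 'd': at 13 (via fail)
pos 32 'c': at 14  emit P4@[30:32]
pos 33 'c': at 0 (via fail)
pos 34 'd': at 1
pos 35 'c': at 2
pos 36 'd': at 7  emit P1@[34:36]
pos 37 'a': at 11 (via fail)
pos 38 'a': at 12  emit P3@[36:38],P6@[37:38]
pos 39 'b': at 15 (via fail)
pos 40 'b': at 16
pos 41 'b': at 17
pos 42 'd': at 18  emit P5@[39:42]
pos 43 'b': at 15 (via fail)
pos 44 'a': at 8 (via fail)
pos 45 'a': at 9  emit P6@[44:45]
pos 46 'c': at 10  emit P2@[44:46]
pos 47 'a': at 8 (via fail)
pos 48 'd': at 13
pos 49 'd': at 1 (via fail)
pos 50 'a': at 11
pos 51 'a': at 12  emit P3@[49:51],P6@[50:51]
pos 52 'a': at 9 (via fail)  emit P6@[51:52]
pos 53 'd': at 13 (via fail)
pos 54 'a': at 11 (via fail)
pos 55 'd': at 13 (via fail)
pos 56 'a': at 11 (via fail)
pos 57 'd': at 13 (via fail)
pos 58 'c': at 14  emit P4@[56:58]
pos 59 'b': at 15 (via fail)
pos 60 'a': at 8 (via fail)
pos 61 'b': at 15 (via fail)
pos 62 'b': at 16
pos 63 'c': at 0 (via fail)
pos 64 'a': at 8
pos 65 'a': at 9  emit P6@[64:65]
pos 66 'd': at 13 (via fail)
pos 67 'c': at 14  emit P4@[65:67]
pos 68 'd': at 7 (via fail)  emit P1@[66:68]
pos 69 'b': at 15 (via fail)
pos 70 'c': at 0 (via fail)
pos 71 'd': at 1
pos 72 'a': at 11
pos 73 'c': at 0 (via fail)
pos 74 'd': at 1
pos 75 'd': at 1 (via fail)
pos 76 'c': at 2
pos 77 'a': at 3

All matches (sorted): [[3,3],[3,6],[4,2],[8,6],[12,5],[14,3],[14,6],[20,5],[22,3],[22,6],[23,6],[24,2],[27,1],[32,4],[36,1],[38,3],[38,6],[42,5],[45,6],[46,2],[51,3],[51,6],[52,6],[58,4],[65,6],[67,4],[68,1]]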